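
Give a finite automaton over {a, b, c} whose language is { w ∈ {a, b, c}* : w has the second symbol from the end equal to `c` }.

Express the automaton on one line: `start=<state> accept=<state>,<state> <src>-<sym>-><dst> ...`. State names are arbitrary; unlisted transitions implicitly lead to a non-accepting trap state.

start=q0 accept=q10,q11,q12 q0-a->q1 q0-b->q2 q0-c->q3 q1-a->q4 q1-b->q5 q1-c->q6 q2-a->q7 q2-b->q8 q2-c->q9 q3-a->q10 q3-b->q11 q3-c->q12 q4-a->q4 q4-b->q5 q4-c->q6 q5-a->q7 q5-b->q8 q5-c->q9 q6-a->q10 q6-b->q11 q6-c->q12 q7-a->q4 q7-b->q5 q7-c->q6 q8-a->q7 q8-b->q8 q8-c->q9 q9-a->q10 q9-b->q11 q9-c->q12 q10-a->q4 q10-b->q5 q10-c->q6 q11-a->q7 q11-b->q8 q11-c->q9 q12-a->q10 q12-b->q11 q12-c->q12

Because acceptance depends on a position counted from the end, the machine has to buffer the most recent 2 symbols. Make each state the string of the last up-to-2 symbols read; on input `x` shift the window left and append `x`. Accept when the buffered window has length 2 and begins with `c`.
A 13-state machine:
          a    b    c  
>  q0     q1   q2   q3 
   q1     q4   q5   q6 
   q2     q7   q8   q9 
   q3    q10  q11  q12 
   q4     q4   q5   q6 
   q5     q7   q8   q9 
   q6    q10  q11  q12 
   q7     q4   q5   q6 
   q8     q7   q8   q9 
   q9    q10  q11  q12 
 * q10    q4   q5   q6 
 * q11    q7   q8   q9 
 * q12   q10  q11  q12 
(> = start, * = accepting)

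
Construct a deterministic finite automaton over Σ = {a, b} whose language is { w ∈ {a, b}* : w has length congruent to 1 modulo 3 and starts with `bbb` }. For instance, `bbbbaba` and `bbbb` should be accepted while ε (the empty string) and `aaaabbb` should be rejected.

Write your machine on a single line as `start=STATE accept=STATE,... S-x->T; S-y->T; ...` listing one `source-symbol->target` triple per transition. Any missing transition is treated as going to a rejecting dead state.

Build one automaton per condition and run them in lockstep. One (3 states) tracks the input length modulo 3; the other (5 states) tracks whether the input so far still matches the prefix `bbb`. Each combined state is a pair, one component from each; accept when both components accept.
A 9-state machine:
        a   b  
>  q0   q1  q2 
   q1   q3  q3 
   q2   q3  q4 
   q3   q5  q5 
   q4   q5  q6 
   q5   q1  q1 
   q6   q7  q7 
 * q7   q8  q8 
   q8   q6  q6 
(> = start, * = accepting)

start=q0; accept=q7; q0-a->q1; q0-b->q2; q1-a->q3; q1-b->q3; q2-a->q3; q2-b->q4; q3-a->q5; q3-b->q5; q4-a->q5; q4-b->q6; q5-a->q1; q5-b->q1; q6-a->q7; q6-b->q7; q7-a->q8; q7-b->q8; q8-a->q6; q8-b->q6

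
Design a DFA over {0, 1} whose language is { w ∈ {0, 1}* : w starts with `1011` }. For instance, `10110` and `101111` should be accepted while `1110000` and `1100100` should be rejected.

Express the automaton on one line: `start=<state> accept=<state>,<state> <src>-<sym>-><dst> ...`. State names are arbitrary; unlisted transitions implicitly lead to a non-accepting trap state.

Check the first 4 symbols one by one: q0 through q3 record how many have matched `1011` so far; any wrong symbol goes to the dead state q5. After all 4 match we enter the accepting sink q4.
With 6 states:
        0   1  
>  q0   q5  q1 
   q1   q2  q5 
   q2   q5  q3 
   q3   q5  q4 
 * q4   q4  q4 
   q5   q5  q5 
(> = start, * = accepting)

start=q0 accept=q4 q0-0->q5 q0-1->q1 q1-0->q2 q1-1->q5 q2-0->q5 q2-1->q3 q3-0->q5 q3-1->q4 q4-0->q4 q4-1->q4 q5-0->q5 q5-1->q5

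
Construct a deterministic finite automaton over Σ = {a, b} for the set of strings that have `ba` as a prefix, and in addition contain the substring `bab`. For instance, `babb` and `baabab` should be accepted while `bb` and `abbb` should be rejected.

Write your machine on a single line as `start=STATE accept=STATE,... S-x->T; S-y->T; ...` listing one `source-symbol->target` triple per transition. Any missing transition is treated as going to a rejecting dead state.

Handle the two conditions separately and then intersect. The first has 4 states tracking whether the input so far still matches the prefix `ba`; the second has 4 states tracking whether and how much of `bab` has been seen. A product state is a pair (one from each), accepting exactly when both do.
A 10-state machine:
        a   b  
>  q0   q1  q2 
   q1   q1  q3 
   q2   q4  q3 
   q3   q5  q3 
   q4   q6  q7 
   q5   q1  q8 
   q6   q6  q9 
 * q7   q7  q7 
   q8   q8  q8 
   q9   q4  q9 
(> = start, * = accepting)

start=q0; accept=q7; q0-a->q1; q0-b->q2; q1-a->q1; q1-b->q3; q2-a->q4; q2-b->q3; q3-a->q5; q3-b->q3; q4-a->q6; q4-b->q7; q5-a->q1; q5-b->q8; q6-a->q6; q6-b->q9; q7-a->q7; q7-b->q7; q8-a->q8; q8-b->q8; q9-a->q4; q9-b->q9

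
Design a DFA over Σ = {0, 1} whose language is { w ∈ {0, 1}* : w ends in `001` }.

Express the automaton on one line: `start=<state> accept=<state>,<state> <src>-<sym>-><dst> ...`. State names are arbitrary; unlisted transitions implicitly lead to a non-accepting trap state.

start=A accept=D A-0->B A-1->A B-0->C B-1->A C-0->C C-1->D D-0->B D-1->A

Remember how much of `001` the current input suffix matches. State A means no match yet; B means the last symbol is `0`; C means the last 2 symbols are `00`; D means the last 3 symbols are `001`. Only D accepts. On a mismatch, fall back to the longest proper suffix that is still a prefix of `001`.
With 4 states:
       0  1 
>  A   B  A 
   B   C  A 
   C   C  D 
 * D   B  A 
(> = start, * = accepting)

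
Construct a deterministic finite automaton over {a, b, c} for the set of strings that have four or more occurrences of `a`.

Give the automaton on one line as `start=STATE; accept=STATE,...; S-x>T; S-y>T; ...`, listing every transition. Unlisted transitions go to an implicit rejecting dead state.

start=q0; accept=q4,q5; q0-a>q1; q0-b>q0; q0-c>q0; q1-a>q2; q1-b>q1; q1-c>q1; q2-a>q3; q2-b>q2; q2-c>q2; q3-a>q4; q3-b>q3; q3-c>q3; q4-a>q5; q4-b>q4; q4-c>q4; q5-a>q5; q5-b>q5; q5-c>q5

Count `a`s, saturating at 5: states q0 through q4 mean 0 through 4 `a`s seen; q5 means more than 4. Each `a` increments (capped at q5); other symbols loop. Accept from {q4, q5}.
A 6-state machine:
        a   b   c  
>  q0   q1  q0  q0 
   q1   q2  q1  q1 
   q2   q3  q2  q2 
   q3   q4  q3  q3 
 * q4   q5  q4  q4 
 * q5   q5  q5  q5 
(> = start, * = accepting)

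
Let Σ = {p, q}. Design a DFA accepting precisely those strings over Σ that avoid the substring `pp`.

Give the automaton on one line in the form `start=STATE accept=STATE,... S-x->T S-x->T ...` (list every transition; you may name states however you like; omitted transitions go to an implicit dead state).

This is the complement of 'contains `pp`'. Use the same substring-matching states — A through C holding how much of `pp` has just been matched — but flip the accepting set: everything except the trap C accepts.
With 3 states:
       p  q 
>* A   B  A 
 * B   C  A 
   C   C  C 
(> = start, * = accepting)

start=A accept=A,B A-p->B A-q->A B-p->C B-q->A C-p->C C-q->C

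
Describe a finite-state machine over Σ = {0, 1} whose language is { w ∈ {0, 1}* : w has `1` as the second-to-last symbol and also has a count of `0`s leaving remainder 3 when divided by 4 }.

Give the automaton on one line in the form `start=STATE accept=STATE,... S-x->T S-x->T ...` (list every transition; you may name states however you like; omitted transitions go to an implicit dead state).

start=S0 accept=S13,S18 S0-0->S1 S0-1->S2 S1-0->S3 S1-1->S4 S2-0->S5 S2-1->S6 S3-0->S7 S3-1->S8 S4-0->S9 S4-1->S10 S5-0->S3 S5-1->S4 S6-0->S5 S6-1->S6 S7-0->S11 S7-1->S12 S8-0->S13 S8-1->S14 S9-0->S7 S9-1->S8 S10-0->S9 S10-1->S10 S11-0->S15 S11-1->S16 S12-0->S17 S12-1->S18 S13-0->S11 S13-1->S12 S14-0->S13 S14-1->S14 S15-0->S3 S15-1->S4 S16-0->S5 S16-1->S6 S17-0->S15 S17-1->S16 S18-0->S17 S18-1->S18

Run two small machines in parallel and take their product. The first has 7 states tracking the last 2 symbols read; the second has 4 states tracking the count of `0`s modulo 4. A product state is a pair (one from each), accepting exactly when both do.
A 19-state machine:
          0    1  
>  S0     S1   S2 
   S1     S3   S4 
   S2     S5   S6 
   S3     S7   S8 
   S4     S9  S10 
   S5     S3   S4 
   S6     S5   S6 
   S7    S11  S12 
   S8    S13  S14 
   S9     S7   S8 
   S10    S9  S10 
   S11   S15  S16 
   S12   S17  S18 
 * S13   S11  S12 
   S14   S13  S14 
   S15    S3   S4 
   S16    S5   S6 
   S17   S15  S16 
 * S18   S17  S18 
(> = start, * = accepting)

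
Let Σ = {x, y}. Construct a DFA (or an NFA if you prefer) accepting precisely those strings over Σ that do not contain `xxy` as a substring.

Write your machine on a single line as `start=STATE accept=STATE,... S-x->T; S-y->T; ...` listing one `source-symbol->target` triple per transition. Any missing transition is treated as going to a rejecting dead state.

This is the complement of 'contains `xxy`'. Use the same substring-matching states — q0 through q3 holding how much of `xxy` has just been matched — but flip the accepting set: everything except the trap q3 accepts.
4 states suffice.
        x   y  
>* q0   q1  q0 
 * q1   q2  q0 
 * q2   q2  q3 
   q3   q3  q3 
(> = start, * = accepting)

start=q0; accept=q0,q1,q2; q0-x->q1; q0-y->q0; q1-x->q2; q1-y->q0; q2-x->q2; q2-y->q3; q3-x->q3; q3-y->q3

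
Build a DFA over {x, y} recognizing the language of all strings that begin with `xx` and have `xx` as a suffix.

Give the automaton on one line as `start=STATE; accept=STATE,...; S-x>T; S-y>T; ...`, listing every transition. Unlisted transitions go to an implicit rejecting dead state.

Build one automaton per condition and run them in lockstep. One (4 states) tracks whether the input so far still matches the prefix `xx`; the other (3 states) tracks how much of the suffix `xx` has currently been matched. Each combined state is a pair, one component from each; accept when both components accept. Minimizing collapses redundant product states.
With 6 states:
        x   y  
>  S0   S1  S2 
   S1   S3  S2 
   S2   S2  S2 
 * S3   S3  S4 
   S4   S5  S4 
   S5   S3  S4 
(> = start, * = accepting)

start=S0; accept=S3; S0-x>S1; S0-y>S2; S1-x>S3; S1-y>S2; S2-x>S2; S2-y>S2; S3-x>S3; S3-y>S4; S4-x>S5; S4-y>S4; S5-x>S3; S5-y>S4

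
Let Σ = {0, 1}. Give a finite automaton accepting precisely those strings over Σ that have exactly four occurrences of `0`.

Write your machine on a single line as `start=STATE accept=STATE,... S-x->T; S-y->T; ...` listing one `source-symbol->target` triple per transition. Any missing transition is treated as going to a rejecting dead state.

Count `0`s, saturating at 5: states s0 through s4 mean 0 through 4 `0`s seen; s5 means more than 4. Each `0` increments (capped at s5); other symbols loop. Accept from {s4}.
With 6 states:
        0   1  
>  s0   s1  s0 
   s1   s2  s1 
   s2   s3  s2 
   s3   s4  s3 
 * s4   s5  s4 
   s5   s5  s5 
(> = start, * = accepting)

start=s0; accept=s4; s0-0->s1; s0-1->s0; s1-0->s2; s1-1->s1; s2-0->s3; s2-1->s2; s3-0->s4; s3-1->s3; s4-0->s5; s4-1->s4; s5-0->s5; s5-1->s5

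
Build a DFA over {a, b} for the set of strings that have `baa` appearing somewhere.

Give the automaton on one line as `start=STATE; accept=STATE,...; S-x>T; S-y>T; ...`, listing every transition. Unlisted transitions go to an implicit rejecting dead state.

start=q0; accept=q3; q0-a>q0; q0-b>q1; q1-a>q2; q1-b>q1; q2-a>q3; q2-b>q1; q3-a>q3; q3-b>q3

States q0..q2 record the length of the longest prefix of `baa` that matches the current input suffix. Reaching q3 means `baa` has been seen, and we stay there forever. Accept from q3.
4 states suffice.
        a   b  
>  q0   q0  q1 
   q1   q2  q1 
   q2   q3  q1 
 * q3   q3  q3 
(> = start, * = accepting)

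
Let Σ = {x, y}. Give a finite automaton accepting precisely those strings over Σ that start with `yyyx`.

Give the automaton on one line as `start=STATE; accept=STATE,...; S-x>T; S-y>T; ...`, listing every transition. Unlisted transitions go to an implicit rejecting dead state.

start=s0; accept=s4; s0-x>s5; s0-y>s1; s1-x>s5; s1-y>s2; s2-x>s5; s2-y>s3; s3-x>s4; s3-y>s5; s4-x>s4; s4-y>s4; s5-x>s5; s5-y>s5

Check the first 4 symbols one by one: s0 through s3 record how many have matched `yyyx` so far; any wrong symbol goes to the dead state s5. After all 4 match we enter the accepting sink s4.
6 states suffice.
        x   y  
>  s0   s5  s1 
   s1   s5  s2 
   s2   s5  s3 
   s3   s4  s5 
 * s4   s4  s4 
   s5   s5  s5 
(> = start, * = accepting)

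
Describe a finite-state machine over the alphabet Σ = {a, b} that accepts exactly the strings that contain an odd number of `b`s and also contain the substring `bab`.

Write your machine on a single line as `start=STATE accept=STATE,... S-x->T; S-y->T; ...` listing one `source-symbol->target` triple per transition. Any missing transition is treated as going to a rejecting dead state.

start=S0; accept=S7; S0-a->S0; S0-b->S1; S1-a->S2; S1-b->S3; S2-a->S4; S2-b->S5; S3-a->S6; S3-b->S1; S4-a->S4; S4-b->S3; S5-a->S5; S5-b->S7; S6-a->S0; S6-b->S7; S7-a->S7; S7-b->S5

Build one automaton per condition and run them in lockstep. The first has 2 states tracking the count of `b`s modulo 2; the second has 4 states tracking whether and how much of `bab` has been seen. A product state is a pair (one from each), accepting exactly when both do.
        a   b  
>  S0   S0  S1 
   S1   S2  S3 
   S2   S4  S5 
   S3   S6  S1 
   S4   S4  S3 
   S5   S5  S7 
   S6   S0  S7 
 * S7   S7  S5 
(> = start, * = accepting)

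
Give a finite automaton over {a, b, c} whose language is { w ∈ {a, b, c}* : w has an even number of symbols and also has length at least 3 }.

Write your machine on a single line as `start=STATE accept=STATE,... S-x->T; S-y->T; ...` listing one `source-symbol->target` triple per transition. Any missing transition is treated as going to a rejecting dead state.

Run two small machines in parallel and take their product. The first has 2 states tracking the input length modulo 2; the second has 5 states tracking the input length, saturating at 4. A product state is a pair (one from each), accepting exactly when both do. After merging equivalent states the machine shrinks.
        a   b   c  
>  q0   q1  q1  q1 
   q1   q2  q2  q2 
   q2   q3  q3  q3 
   q3   q4  q4  q4 
 * q4   q3  q3  q3 
(> = start, * = accepting)

start=q0; accept=q4; q0-a->q1; q0-b->q1; q0-c->q1; q1-a->q2; q1-b->q2; q1-c->q2; q2-a->q3; q2-b->q3; q2-c->q3; q3-a->q4; q3-b->q4; q3-c->q4; q4-a->q3; q4-b->q3; q4-c->q3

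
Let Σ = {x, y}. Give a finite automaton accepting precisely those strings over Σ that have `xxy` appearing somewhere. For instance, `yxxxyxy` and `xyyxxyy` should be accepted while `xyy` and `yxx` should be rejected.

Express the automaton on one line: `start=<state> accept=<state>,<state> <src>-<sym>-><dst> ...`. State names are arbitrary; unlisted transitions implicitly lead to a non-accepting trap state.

Track how much of `xxy` has been matched so far: state A is no progress, D is the absorbing accept state reached once `xxy` has occurred. Intermediate states record partial matches; on a mismatch, fall back to the longest reusable overlap.
With 4 states:
       x  y 
>  A   B  A 
   B   C  A 
   C   C  D 
 * D   D  D 
(> = start, * = accepting)

start=A accept=D A-x->B A-y->A B-x->C B-y->A C-x->C C-y->D D-x->D D-y->D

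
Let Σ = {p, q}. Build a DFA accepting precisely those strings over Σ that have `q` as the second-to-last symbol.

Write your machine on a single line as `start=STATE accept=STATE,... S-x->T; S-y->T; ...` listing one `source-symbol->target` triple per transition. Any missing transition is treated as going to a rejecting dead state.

A DFA must remember the last 2 symbols (since which symbol is second-to-last isn't known until the input ends). Use one state per possible window of the last ≤2 symbols; accept from those whose window starts with `q`.
With 7 states:
       p  q 
>  A   B  C 
   B   D  E 
   C   F  G 
   D   D  E 
   E   F  G 
 * F   D  E 
 * G   F  G 
(> = start, * = accepting)

start=A; accept=F,G; A-p->B; A-q->C; B-p->D; B-q->E; C-p->F; C-q->G; D-p->D; D-q->E; E-p->F; E-q->G; F-p->D; F-q->E; G-p->F; G-q->G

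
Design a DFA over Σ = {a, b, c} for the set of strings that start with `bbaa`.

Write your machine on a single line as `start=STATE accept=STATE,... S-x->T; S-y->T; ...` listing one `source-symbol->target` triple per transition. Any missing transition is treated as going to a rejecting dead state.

start=q0; accept=q4; q0-a->q5; q0-b->q1; q0-c->q5; q1-a->q5; q1-b->q2; q1-c->q5; q2-a->q3; q2-b->q5; q2-c->q5; q3-a->q4; q3-b->q5; q3-c->q5; q4-a->q4; q4-b->q4; q4-c->q4; q5-a->q5; q5-b->q5; q5-c->q5

Check the first 4 symbols one by one: q0 through q3 record how many have matched `bbaa` so far; any wrong symbol goes to the dead state q5. After all 4 match we enter the accepting sink q4.
        a   b   c  
>  q0   q5  q1  q5 
   q1   q5  q2  q5 
   q2   q3  q5  q5 
   q3   q4  q5  q5 
 * q4   q4  q4  q4 
   q5   q5  q5  q5 
(> = start, * = accepting)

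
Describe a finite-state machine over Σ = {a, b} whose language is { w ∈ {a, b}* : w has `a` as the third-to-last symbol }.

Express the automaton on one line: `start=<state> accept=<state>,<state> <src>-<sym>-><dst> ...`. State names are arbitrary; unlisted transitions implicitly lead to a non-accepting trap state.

A DFA must remember the last 3 symbols (since which symbol is third-to-last isn't known until the input ends). Use one state per possible window of the last ≤3 symbols; accept from those whose window starts with `a`.
          a    b  
>  q0     q1   q2 
   q1     q3   q4 
   q2     q5   q6 
   q3     q7   q8 
   q4     q9  q10 
   q5    q11  q12 
   q6    q13  q14 
 * q7     q7   q8 
 * q8     q9  q10 
 * q9    q11  q12 
 * q10   q13  q14 
   q11    q7   q8 
   q12    q9  q10 
   q13   q11  q12 
   q14   q13  q14 
(> = start, * = accepting)

start=q0 accept=q7,q8,q9,q10 q0-a->q1 q0-b->q2 q1-a->q3 q1-b->q4 q2-a->q5 q2-b->q6 q3-a->q7 q3-b->q8 q4-a->q9 q4-b->q10 q5-a->q11 q5-b->q12 q6-a->q13 q6-b->q14 q7-a->q7 q7-b->q8 q8-a->q9 q8-b->q10 q9-a->q11 q9-b->q12 q10-a->q13 q10-b->q14 q11-a->q7 q11-b->q8 q12-a->q9 q12-b->q10 q13-a->q11 q13-b->q12 q14-a->q13 q14-b->q14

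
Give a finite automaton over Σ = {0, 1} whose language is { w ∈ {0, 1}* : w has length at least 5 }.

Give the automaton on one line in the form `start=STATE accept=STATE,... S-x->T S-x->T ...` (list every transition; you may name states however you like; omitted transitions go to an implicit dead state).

We only need to distinguish lengths 0, 1, …, 5, and '>5'. Chain q0 → q1 → q2 → q3 → q4 → q5 → q6 on every symbol, with q6 looping. Accepting states: {q5, q6}.
With 7 states:
        0   1  
>  q0   q1  q1 
   q1   q2  q2 
   q2   q3  q3 
   q3   q4  q4 
   q4   q5  q5 
 * q5   q6  q6 
 * q6   q6  q6 
(> = start, * = accepting)

start=q0 accept=q5,q6 q0-0->q1 q0-1->q1 q1-0->q2 q1-1->q2 q2-0->q3 q2-1->q3 q3-0->q4 q3-1->q4 q4-0->q5 q4-1->q5 q5-0->q6 q5-1->q6 q6-0->q6 q6-1->q6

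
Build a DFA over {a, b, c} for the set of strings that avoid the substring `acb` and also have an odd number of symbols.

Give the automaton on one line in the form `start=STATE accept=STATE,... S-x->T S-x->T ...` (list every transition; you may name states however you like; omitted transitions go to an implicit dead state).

Run two small machines in parallel and take their product. One (4 states) tracks partial matches of the forbidden pattern `acb`; the other (2 states) tracks the input length modulo 2. Each combined state is a pair, one component from each; accept when both components accept.
With 8 states:
        a   b   c  
>  s0   s1  s2  s2 
 * s1   s3  s0  s4 
 * s2   s3  s0  s0 
   s3   s1  s2  s5 
   s4   s1  s6  s2 
 * s5   s3  s7  s0 
   s6   s7  s7  s7 
   s7   s6  s6  s6 
(> = start, * = accepting)

start=s0 accept=s1,s2,s5 s0-a->s1 s0-b->s2 s0-c->s2 s1-a->s3 s1-b->s0 s1-c->s4 s2-a->s3 s2-b->s0 s2-c->s0 s3-a->s1 s3-b->s2 s3-c->s5 s4-a->s1 s4-b->s6 s4-c->s2 s5-a->s3 s5-b->s7 s5-c->s0 s6-a->s7 s6-b->s7 s6-c->s7 s7-a->s6 s7-b->s6 s7-c->s6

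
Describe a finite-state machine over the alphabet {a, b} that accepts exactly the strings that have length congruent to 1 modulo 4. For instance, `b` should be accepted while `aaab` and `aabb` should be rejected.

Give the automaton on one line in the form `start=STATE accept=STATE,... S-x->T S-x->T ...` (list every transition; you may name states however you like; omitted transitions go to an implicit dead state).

start=q0 accept=q1 q0-a->q1 q0-b->q1 q1-a->q2 q1-b->q2 q2-a->q3 q2-b->q3 q3-a->q0 q3-b->q0

Count input length modulo 4: every symbol advances one step around the cycle q0 → q1 → q2 → q3 → q0. Accept at q1.
        a   b  
>  q0   q1  q1 
 * q1   q2  q2 
   q2   q3  q3 
   q3   q0  q0 
(> = start, * = accepting)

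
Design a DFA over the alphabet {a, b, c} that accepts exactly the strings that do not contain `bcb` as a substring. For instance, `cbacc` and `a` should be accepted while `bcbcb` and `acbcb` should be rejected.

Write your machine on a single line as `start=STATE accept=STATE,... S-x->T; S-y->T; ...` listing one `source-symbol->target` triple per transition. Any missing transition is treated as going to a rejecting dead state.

Track partial matches of the forbidden pattern `bcb`. State s3 is a dead state reached once `bcb` has occurred; every other state accepts. s0 means no part of `bcb` is currently matched.
With 4 states:
        a   b   c  
>* s0   s0  s1  s0 
 * s1   s0  s1  s2 
 * s2   s0  s3  s0 
   s3   s3  s3  s3 
(> = start, * = accepting)

start=s0; accept=s0,s1,s2; s0-a->s0; s0-b->s1; s0-c->s0; s1-a->s0; s1-b->s1; s1-c->s2; s2-a->s0; s2-b->s3; s2-c->s0; s3-a->s3; s3-b->s3; s3-c->s3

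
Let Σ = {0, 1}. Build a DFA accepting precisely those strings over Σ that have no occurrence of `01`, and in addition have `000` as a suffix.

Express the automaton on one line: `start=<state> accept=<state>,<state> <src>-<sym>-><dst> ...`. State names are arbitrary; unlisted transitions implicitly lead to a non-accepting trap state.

start=S0 accept=S4 S0-0->S1 S0-1->S0 S1-0->S2 S1-1->S3 S2-0->S4 S2-1->S3 S3-0->S3 S3-1->S3 S4-0->S4 S4-1->S3

Build one automaton per condition and run them in lockstep. One (3 states) tracks partial matches of the forbidden pattern `01`; the other (4 states) tracks how much of the suffix `000` has currently been matched. Each combined state is a pair, one component from each; accept when both components accept. Equivalent product states are then merged.
        0   1  
>  S0   S1  S0 
   S1   S2  S3 
   S2   S4  S3 
   S3   S3  S3 
 * S4   S4  S3 
(> = start, * = accepting)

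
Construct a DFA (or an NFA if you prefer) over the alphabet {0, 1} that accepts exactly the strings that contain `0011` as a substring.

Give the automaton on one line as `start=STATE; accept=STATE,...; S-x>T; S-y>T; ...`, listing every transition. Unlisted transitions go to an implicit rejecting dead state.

Track how much of `0011` has been matched so far: state q0 is no progress, q4 is the absorbing accept state reached once `0011` has occurred. Intermediate states record partial matches; on a mismatch, fall back to the longest reusable overlap.
5 states suffice.
        0   1  
>  q0   q1  q0 
   q1   q2  q0 
   q2   q2  q3 
   q3   q1  q4 
 * q4   q4  q4 
(> = start, * = accepting)

start=q0; accept=q4; q0-0>q1; q0-1>q0; q1-0>q2; q1-1>q0; q2-0>q2; q2-1>q3; q3-0>q1; q3-1>q4; q4-0>q4; q4-1>q4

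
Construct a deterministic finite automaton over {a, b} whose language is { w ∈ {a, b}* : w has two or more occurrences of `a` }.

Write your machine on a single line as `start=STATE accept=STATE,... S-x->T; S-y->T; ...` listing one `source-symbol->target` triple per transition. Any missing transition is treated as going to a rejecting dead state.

Count `a`s, saturating at 3: states s0 through s2 mean 0 through 2 `a`s seen; s3 means more than 2. Each `a` increments (capped at s3); other symbols loop. Accept from {s2, s3}.
        a   b  
>  s0   s1  s0 
   s1   s2  s1 
 * s2   s3  s2 
 * s3   s3  s3 
(> = start, * = accepting)

start=s0; accept=s2,s3; s0-a->s1; s0-b->s0; s1-a->s2; s1-b->s1; s2-a->s3; s2-b->s2; s3-a->s3; s3-b->s3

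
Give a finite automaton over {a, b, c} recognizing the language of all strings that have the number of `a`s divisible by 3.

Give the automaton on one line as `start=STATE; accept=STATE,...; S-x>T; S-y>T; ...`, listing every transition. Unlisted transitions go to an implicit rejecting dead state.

start=q0; accept=q0; q0-a>q1; q0-b>q0; q0-c>q0; q1-a>q2; q1-b>q1; q1-c>q1; q2-a>q0; q2-b>q2; q2-c>q2

The only thing that matters is how many `a`s have appeared, reduced mod 3. Use one state per residue: q0 for 0, …, q2 for 2. Reading `a` moves to the next residue; anything else stays put. q0 is accepting.
With 3 states:
        a   b   c  
>* q0   q1  q0  q0 
   q1   q2  q1  q1 
   q2   q0  q2  q2 
(> = start, * = accepting)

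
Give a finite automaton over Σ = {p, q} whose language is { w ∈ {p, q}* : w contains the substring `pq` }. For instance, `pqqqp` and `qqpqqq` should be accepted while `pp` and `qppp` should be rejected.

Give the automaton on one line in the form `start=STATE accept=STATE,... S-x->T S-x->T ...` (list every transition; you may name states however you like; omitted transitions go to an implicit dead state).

States A..B record the length of the longest prefix of `pq` that matches the current input suffix. Reaching C means `pq` has been seen, and we stay there forever. Accept from C.
       p  q 
>  A   B  A 
   B   B  C 
 * C   C  C 
(> = start, * = accepting)

start=A accept=C A-p->B A-q->A B-p->B B-q->C C-p->C C-q->C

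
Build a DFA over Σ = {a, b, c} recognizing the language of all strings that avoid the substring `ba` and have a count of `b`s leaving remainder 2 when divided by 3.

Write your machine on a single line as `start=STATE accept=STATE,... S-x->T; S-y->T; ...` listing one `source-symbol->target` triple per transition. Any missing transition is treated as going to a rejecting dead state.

start=q0; accept=q3,q6; q0-a->q0; q0-b->q1; q0-c->q0; q1-a->q2; q1-b->q3; q1-c->q4; q2-a->q2; q2-b->q2; q2-c->q2; q3-a->q2; q3-b->q5; q3-c->q6; q4-a->q4; q4-b->q3; q4-c->q4; q5-a->q2; q5-b->q1; q5-c->q0; q6-a->q6; q6-b->q5; q6-c->q6

Run two small machines in parallel and take their product. One (3 states) tracks partial matches of the forbidden pattern `ba`; the other (3 states) tracks the count of `b`s modulo 3. Each combined state is a pair, one component from each; accept when both components accept. Minimizing collapses redundant product states.
        a   b   c  
>  q0   q0  q1  q0 
   q1   q2  q3  q4 
   q2   q2  q2  q2 
 * q3   q2  q5  q6 
   q4   q4  q3  q4 
   q5   q2  q1  q0 
 * q6   q6  q5  q6 
(> = start, * = accepting)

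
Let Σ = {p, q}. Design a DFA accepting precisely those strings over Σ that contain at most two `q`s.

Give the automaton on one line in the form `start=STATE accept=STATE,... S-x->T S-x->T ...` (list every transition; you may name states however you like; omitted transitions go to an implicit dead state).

start=S0 accept=S0,S1,S2 S0-p->S0 S0-q->S1 S1-p->S1 S1-q->S2 S2-p->S2 S2-q->S3 S3-p->S3 S3-q->S3

Count `q`s, saturating at 3: states S0 through S2 mean 0 through 2 `q`s seen; S3 means more than 2. Each `q` increments (capped at S3); other symbols loop. Accept from {S0, S1, S2}.
A 4-state machine:
        p   q  
>* S0   S0  S1 
 * S1   S1  S2 
 * S2   S2  S3 
   S3   S3  S3 
(> = start, * = accepting)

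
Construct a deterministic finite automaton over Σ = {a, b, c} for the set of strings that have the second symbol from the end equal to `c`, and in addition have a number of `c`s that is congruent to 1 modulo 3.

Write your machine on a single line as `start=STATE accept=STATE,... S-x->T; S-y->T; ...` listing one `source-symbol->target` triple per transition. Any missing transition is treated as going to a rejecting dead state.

start=q0; accept=q2,q6; q0-a->q0; q0-b->q0; q0-c->q1; q1-a->q2; q1-b->q2; q1-c->q3; q2-a->q4; q2-b->q4; q2-c->q3; q3-a->q3; q3-b->q3; q3-c->q5; q4-a->q4; q4-b->q4; q4-c->q3; q5-a->q0; q5-b->q0; q5-c->q6; q6-a->q2; q6-b->q2; q6-c->q3

Handle the two conditions separately and then intersect. One (13 states) tracks the last 2 symbols read; the other (3 states) tracks the count of `c`s modulo 3. Each combined state is a pair, one component from each; accept when both components accept. Minimizing collapses redundant product states.
        a   b   c  
>  q0   q0  q0  q1 
   q1   q2  q2  q3 
 * q2   q4  q4  q3 
   q3   q3  q3  q5 
   q4   q4  q4  q3 
   q5   q0  q0  q6 
 * q6   q2  q2  q3 
(> = start, * = accepting)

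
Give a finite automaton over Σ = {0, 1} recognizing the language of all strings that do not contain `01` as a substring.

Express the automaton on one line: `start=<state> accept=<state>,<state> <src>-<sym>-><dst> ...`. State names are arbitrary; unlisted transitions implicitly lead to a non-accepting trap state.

start=q0 accept=q0,q1 q0-0->q1 q0-1->q0 q1-0->q1 q1-1->q2 q2-0->q2 q2-1->q2

This is the complement of 'contains `01`'. Use the same substring-matching states — q0 through q2 holding how much of `01` has just been matched — but flip the accepting set: everything except the trap q2 accepts.
        0   1  
>* q0   q1  q0 
 * q1   q1  q2 
   q2   q2  q2 
(> = start, * = accepting)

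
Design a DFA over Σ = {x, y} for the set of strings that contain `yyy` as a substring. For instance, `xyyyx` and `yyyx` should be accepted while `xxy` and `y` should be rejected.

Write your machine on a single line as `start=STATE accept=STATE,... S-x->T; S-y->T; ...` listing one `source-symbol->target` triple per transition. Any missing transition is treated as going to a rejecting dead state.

start=S0; accept=S3; S0-x->S0; S0-y->S1; S1-x->S0; S1-y->S2; S2-x->S0; S2-y->S3; S3-x->S3; S3-y->S3

States S0..S2 record the length of the longest prefix of `yyy` that matches the current input suffix. Reaching S3 means `yyy` has been seen, and we stay there forever. Accept from S3.
A 4-state machine:
        x   y  
>  S0   S0  S1 
   S1   S0  S2 
   S2   S0  S3 
 * S3   S3  S3 
(> = start, * = accepting)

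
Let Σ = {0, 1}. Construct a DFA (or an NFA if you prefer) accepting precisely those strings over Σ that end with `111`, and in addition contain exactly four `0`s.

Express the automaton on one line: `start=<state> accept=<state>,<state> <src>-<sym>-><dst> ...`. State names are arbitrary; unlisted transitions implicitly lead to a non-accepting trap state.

Run two small machines in parallel and take their product. One (4 states) tracks how much of the suffix `111` has currently been matched; the other (6 states) tracks the count of `0`s, saturating at 5. Each combined state is a pair, one component from each; accept when both components accept. Equivalent product states are then merged.
        0   1  
>  S0   S1  S0 
   S1   S2  S1 
   S2   S3  S2 
   S3   S4  S3 
   S4   S5  S6 
   S5   S5  S5 
   S6   S5  S7 
   S7   S5  S8 
 * S8   S5  S8 
(> = start, * = accepting)

start=S0 accept=S8 S0-0->S1 S0-1->S0 S1-0->S2 S1-1->S1 S2-0->S3 S2-1->S2 S3-0->S4 S3-1->S3 S4-0->S5 S4-1->S6 S5-0->S5 S5-1->S5 S6-0->S5 S6-1->S7 S7-0->S5 S7-1->S8 S8-0->S5 S8-1->S8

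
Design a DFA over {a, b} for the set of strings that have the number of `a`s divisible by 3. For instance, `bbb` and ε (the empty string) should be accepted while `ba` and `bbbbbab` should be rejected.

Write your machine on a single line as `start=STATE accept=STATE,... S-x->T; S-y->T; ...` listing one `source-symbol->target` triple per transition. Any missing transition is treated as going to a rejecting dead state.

start=q0; accept=q0; q0-a->q1; q0-b->q0; q1-a->q2; q1-b->q1; q2-a->q0; q2-b->q2

Keep the running count of `a`s modulo 3: each `a` advances along the cycle q0 → q1 → q2 → q0 while other symbols loop. Accept at q0.
3 states suffice.
        a   b  
>* q0   q1  q0 
   q1   q2  q1 
   q2   q0  q2 
(> = start, * = accepting)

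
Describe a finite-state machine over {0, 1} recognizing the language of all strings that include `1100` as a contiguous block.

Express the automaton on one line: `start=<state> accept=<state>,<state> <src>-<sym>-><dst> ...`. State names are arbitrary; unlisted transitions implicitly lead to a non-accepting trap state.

start=S0 accept=S4 S0-0->S0 S0-1->S1 S1-0->S0 S1-1->S2 S2-0->S3 S2-1->S2 S3-0->S4 S3-1->S1 S4-0->S4 S4-1->S4

Track how much of `1100` has been matched so far: state S0 is no progress, S4 is the absorbing accept state reached once `1100` has occurred. Intermediate states record partial matches; on a mismatch, fall back to the longest reusable overlap.
        0   1  
>  S0   S0  S1 
   S1   S0  S2 
   S2   S3  S2 
   S3   S4  S1 
 * S4   S4  S4 
(> = start, * = accepting)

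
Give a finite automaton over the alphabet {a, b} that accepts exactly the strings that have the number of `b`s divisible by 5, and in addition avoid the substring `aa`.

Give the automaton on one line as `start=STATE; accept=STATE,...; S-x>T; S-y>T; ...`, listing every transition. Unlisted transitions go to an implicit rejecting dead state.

Run two small machines in parallel and take their product. One (5 states) tracks the count of `b`s modulo 5; the other (3 states) tracks partial matches of the forbidden pattern `aa`. Each combined state is a pair, one component from each; accept when both components accept.
          a    b  
>* S0     S1   S2 
 * S1     S3   S2 
   S2     S4   S5 
   S3     S3   S6 
   S4     S6   S5 
   S5     S7   S8 
   S6     S6   S9 
   S7     S9   S8 
   S8    S10  S11 
   S9     S9  S12 
   S10   S12  S11 
   S11   S13   S0 
   S12   S12  S14 
   S13   S14   S0 
   S14   S14   S3 
(> = start, * = accepting)

start=S0; accept=S0,S1; S0-a>S1; S0-b>S2; S1-a>S3; S1-b>S2; S2-a>S4; S2-b>S5; S3-a>S3; S3-b>S6; S4-a>S6; S4-b>S5; S5-a>S7; S5-b>S8; S6-a>S6; S6-b>S9; S7-a>S9; S7-b>S8; S8-a>S10; S8-b>S11; S9-a>S9; S9-b>S12; S10-a>S12; S10-b>S11; S11-a>S13; S11-b>S0; S12-a>S12; S12-b>S14; S13-a>S14; S13-b>S0; S14-a>S14; S14-b>S3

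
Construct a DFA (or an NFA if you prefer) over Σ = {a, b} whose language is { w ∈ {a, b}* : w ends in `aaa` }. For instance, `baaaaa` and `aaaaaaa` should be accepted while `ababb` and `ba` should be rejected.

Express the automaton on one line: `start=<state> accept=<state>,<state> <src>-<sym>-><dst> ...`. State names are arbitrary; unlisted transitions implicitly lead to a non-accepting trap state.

start=S0 accept=S3 S0-a->S1 S0-b->S0 S1-a->S2 S1-b->S0 S2-a->S3 S2-b->S0 S3-a->S3 S3-b->S0

Let each state record the length of the longest suffix of the input read so far that is also a prefix of `aaa`. S1 means the last symbol is `a`; S2 means the last 2 symbols are `aa`; S3 means the last 3 symbols are `aaa`. Accept only at S3, where the string currently ends in `aaa`.
4 states suffice.
        a   b  
>  S0   S1  S0 
   S1   S2  S0 
   S2   S3  S0 
 * S3   S3  S0 
(> = start, * = accepting)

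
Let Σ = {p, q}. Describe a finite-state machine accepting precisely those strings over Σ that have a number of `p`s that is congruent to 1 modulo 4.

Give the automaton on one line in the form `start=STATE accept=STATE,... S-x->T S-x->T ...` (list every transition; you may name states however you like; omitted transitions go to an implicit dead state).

start=s0 accept=s1 s0-p->s1 s0-q->s0 s1-p->s2 s1-q->s1 s2-p->s3 s2-q->s2 s3-p->s0 s3-q->s3

The only thing that matters is how many `p`s have appeared, reduced mod 4. Use one state per residue: s0 for 0, …, s3 for 3. Reading `p` moves to the next residue; anything else stays put. s1 is accepting.
4 states suffice.
        p   q  
>  s0   s1  s0 
 * s1   s2  s1 
   s2   s3  s2 
   s3   s0  s3 
(> = start, * = accepting)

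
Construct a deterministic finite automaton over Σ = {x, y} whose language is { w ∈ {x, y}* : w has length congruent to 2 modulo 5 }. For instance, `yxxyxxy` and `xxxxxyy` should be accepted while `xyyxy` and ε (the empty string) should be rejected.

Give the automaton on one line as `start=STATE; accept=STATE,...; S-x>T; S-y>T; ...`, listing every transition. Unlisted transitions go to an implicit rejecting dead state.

start=S0; accept=S2; S0-x>S1; S0-y>S1; S1-x>S2; S1-y>S2; S2-x>S3; S2-y>S3; S3-x>S4; S3-y>S4; S4-x>S0; S4-y>S0

Only the length mod 5 matters, so use a 5-cycle: from any state, every input symbol moves to the next state, wrapping S4 back to S0. Mark S2 accepting.
5 states suffice.
        x   y  
>  S0   S1  S1 
   S1   S2  S2 
 * S2   S3  S3 
   S3   S4  S4 
   S4   S0  S0 
(> = start, * = accepting)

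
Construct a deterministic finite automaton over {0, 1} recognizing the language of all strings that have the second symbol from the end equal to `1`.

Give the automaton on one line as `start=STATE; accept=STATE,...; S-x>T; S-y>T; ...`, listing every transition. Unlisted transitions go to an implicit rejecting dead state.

Because acceptance depends on a position counted from the end, the machine has to buffer the most recent 2 symbols. Make each state the string of the last up-to-2 symbols read; on input `x` shift the window left and append `x`. Accept when the buffered window has length 2 and begins with `1`.
With 7 states:
        0   1  
>  s0   s1  s2 
   s1   s3  s4 
   s2   s5  s6 
   s3   s3  s4 
   s4   s5  s6 
 * s5   s3  s4 
 * s6   s5  s6 
(> = start, * = accepting)

start=s0; accept=s5,s6; s0-0>s1; s0-1>s2; s1-0>s3; s1-1>s4; s2-0>s5; s2-1>s6; s3-0>s3; s3-1>s4; s4-0>s5; s4-1>s6; s5-0>s3; s5-1>s4; s6-0>s5; s6-1>s6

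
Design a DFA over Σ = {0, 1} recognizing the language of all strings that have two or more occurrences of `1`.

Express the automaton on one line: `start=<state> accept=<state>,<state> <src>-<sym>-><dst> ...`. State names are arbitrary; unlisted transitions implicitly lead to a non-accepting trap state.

start=A accept=C,D A-0->A A-1->B B-0->B B-1->C C-0->C C-1->D D-0->D D-1->D

Count `1`s, saturating at 3: states A through C mean 0 through 2 `1`s seen; D means more than 2. Each `1` increments (capped at D); other symbols loop. Accept from {C, D}.
4 states suffice.
       0  1 
>  A   A  B 
   B   B  C 
 * C   C  D 
 * D   D  D 
(> = start, * = accepting)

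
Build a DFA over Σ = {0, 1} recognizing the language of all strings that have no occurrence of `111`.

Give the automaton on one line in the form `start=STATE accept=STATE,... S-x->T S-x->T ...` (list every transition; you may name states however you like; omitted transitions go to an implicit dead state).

This is the complement of 'contains `111`'. Use the same substring-matching states — S0 through S3 holding how much of `111` has just been matched — but flip the accepting set: everything except the trap S3 accepts.
With 4 states:
        0   1  
>* S0   S0  S1 
 * S1   S0  S2 
 * S2   S0  S3 
   S3   S3  S3 
(> = start, * = accepting)

start=S0 accept=S0,S1,S2 S0-0->S0 S0-1->S1 S1-0->S0 S1-1->S2 S2-0->S0 S2-1->S3 S3-0->S3 S3-1->S3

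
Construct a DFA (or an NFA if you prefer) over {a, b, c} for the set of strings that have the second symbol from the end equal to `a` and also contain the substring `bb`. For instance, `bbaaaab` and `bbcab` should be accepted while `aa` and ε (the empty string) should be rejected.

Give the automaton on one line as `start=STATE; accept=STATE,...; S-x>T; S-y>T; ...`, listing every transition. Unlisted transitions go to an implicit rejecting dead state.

start=q0; accept=q4,q5; q0-a>q0; q0-b>q1; q0-c>q0; q1-a>q0; q1-b>q2; q1-c>q0; q2-a>q3; q2-b>q2; q2-c>q2; q3-a>q4; q3-b>q5; q3-c>q5; q4-a>q4; q4-b>q5; q4-c>q5; q5-a>q3; q5-b>q2; q5-c>q2

Run two small machines in parallel and take their product. The first has 13 states tracking the last 2 symbols read; the second has 3 states tracking whether and how much of `bb` has been seen. A product state is a pair (one from each), accepting exactly when both do. After merging equivalent states the machine shrinks.
        a   b   c  
>  q0   q0  q1  q0 
   q1   q0  q2  q0 
   q2   q3  q2  q2 
   q3   q4  q5  q5 
 * q4   q4  q5  q5 
 * q5   q3  q2  q2 
(> = start, * = accepting)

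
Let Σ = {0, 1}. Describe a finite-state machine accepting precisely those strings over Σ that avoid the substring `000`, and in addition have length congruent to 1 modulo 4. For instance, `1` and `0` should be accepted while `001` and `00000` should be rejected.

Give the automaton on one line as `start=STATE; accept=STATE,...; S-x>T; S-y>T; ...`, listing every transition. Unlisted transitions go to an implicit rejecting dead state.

start=q0; accept=q1,q2,q12; q0-0>q1; q0-1>q2; q1-0>q3; q1-1>q4; q2-0>q5; q2-1>q4; q3-0>q6; q3-1>q7; q4-0>q8; q4-1>q7; q5-0>q9; q5-1>q7; q6-0>q6; q6-1>q6; q7-0>q10; q7-1>q0; q8-0>q11; q8-1>q0; q9-0>q6; q9-1>q0; q10-0>q12; q10-1>q2; q11-0>q6; q11-1>q2; q12-0>q6; q12-1>q4

Handle the two conditions separately and then intersect. One (4 states) tracks partial matches of the forbidden pattern `000`; the other (4 states) tracks the input length modulo 4. Each combined state is a pair, one component from each; accept when both components accept. Minimizing collapses redundant product states.
          0    1  
>  q0     q1   q2 
 * q1     q3   q4 
 * q2     q5   q4 
   q3     q6   q7 
   q4     q8   q7 
   q5     q9   q7 
   q6     q6   q6 
   q7    q10   q0 
   q8    q11   q0 
   q9     q6   q0 
   q10   q12   q2 
   q11    q6   q2 
 * q12    q6   q4 
(> = start, * = accepting)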